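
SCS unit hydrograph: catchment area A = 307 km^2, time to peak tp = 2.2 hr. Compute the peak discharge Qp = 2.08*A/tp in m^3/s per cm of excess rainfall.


SCS formula: Qp = 2.08 * A / tp.
Qp = 2.08 * 307 / 2.2
   = 638.56 / 2.2
   = 290.25 m^3/s per cm.

290.25


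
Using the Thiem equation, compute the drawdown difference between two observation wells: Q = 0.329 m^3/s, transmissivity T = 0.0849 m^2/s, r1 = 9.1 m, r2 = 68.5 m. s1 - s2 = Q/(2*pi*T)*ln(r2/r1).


Thiem equation: s1 - s2 = Q/(2*pi*T) * ln(r2/r1).
ln(r2/r1) = ln(68.5/9.1) = 2.0186.
Q/(2*pi*T) = 0.329 / (2*pi*0.0849) = 0.329 / 0.5334 = 0.6167.
s1 - s2 = 0.6167 * 2.0186 = 1.2449 m.

1.2449


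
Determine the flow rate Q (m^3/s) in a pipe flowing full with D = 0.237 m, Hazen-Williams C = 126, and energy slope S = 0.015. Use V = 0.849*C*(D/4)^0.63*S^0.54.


For a full circular pipe, R = D/4 = 0.237/4 = 0.0592 m.
V = 0.849 * 126 * 0.0592^0.63 * 0.015^0.54
  = 0.849 * 126 * 0.168575 * 0.103535
  = 1.8671 m/s.
Pipe area A = pi*D^2/4 = pi*0.237^2/4 = 0.0441 m^2.
Q = A * V = 0.0441 * 1.8671 = 0.0824 m^3/s.

0.0824


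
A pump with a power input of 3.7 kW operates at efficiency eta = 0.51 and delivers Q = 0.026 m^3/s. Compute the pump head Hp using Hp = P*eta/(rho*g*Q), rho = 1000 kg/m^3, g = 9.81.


Pump head formula: Hp = P * eta / (rho * g * Q).
Numerator: P * eta = 3.7 * 1000 * 0.51 = 1887.0 W.
Denominator: rho * g * Q = 1000 * 9.81 * 0.026 = 255.06.
Hp = 1887.0 / 255.06 = 7.4 m.

7.4


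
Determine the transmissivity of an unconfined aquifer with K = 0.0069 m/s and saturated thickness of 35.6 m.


Transmissivity is defined as T = K * h.
T = 0.0069 * 35.6
  = 0.2456 m^2/s.

0.2456


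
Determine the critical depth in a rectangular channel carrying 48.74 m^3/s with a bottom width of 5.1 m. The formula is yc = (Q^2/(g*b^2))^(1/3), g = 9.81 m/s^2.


Using yc = (Q^2 / (g * b^2))^(1/3):
Q^2 = 48.74^2 = 2375.59.
g * b^2 = 9.81 * 5.1^2 = 9.81 * 26.01 = 255.16.
Q^2 / (g*b^2) = 2375.59 / 255.16 = 9.3102.
yc = 9.3102^(1/3) = 2.1037 m.

2.1037


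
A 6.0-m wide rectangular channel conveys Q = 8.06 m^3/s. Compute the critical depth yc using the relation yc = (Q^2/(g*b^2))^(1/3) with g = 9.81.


Using yc = (Q^2 / (g * b^2))^(1/3):
Q^2 = 8.06^2 = 64.96.
g * b^2 = 9.81 * 6.0^2 = 9.81 * 36.0 = 353.16.
Q^2 / (g*b^2) = 64.96 / 353.16 = 0.1839.
yc = 0.1839^(1/3) = 0.5687 m.

0.5687


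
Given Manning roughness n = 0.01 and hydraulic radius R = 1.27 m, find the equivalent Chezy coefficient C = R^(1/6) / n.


The Chezy coefficient relates to Manning's n through C = R^(1/6) / n.
R^(1/6) = 1.27^(1/6) = 1.04064.
C = 1.04064 / 0.01 = 104.06 m^(1/2)/s.

104.06


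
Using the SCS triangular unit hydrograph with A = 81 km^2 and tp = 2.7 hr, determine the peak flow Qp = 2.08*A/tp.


SCS formula: Qp = 2.08 * A / tp.
Qp = 2.08 * 81 / 2.7
   = 168.48 / 2.7
   = 62.4 m^3/s per cm.

62.4


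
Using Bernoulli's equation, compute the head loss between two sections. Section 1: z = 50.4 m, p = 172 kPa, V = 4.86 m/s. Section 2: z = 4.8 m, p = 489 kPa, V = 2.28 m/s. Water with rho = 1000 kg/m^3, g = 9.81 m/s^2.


Total head at each section: H = z + p/(rho*g) + V^2/(2g).
H1 = 50.4 + 172*1000/(1000*9.81) + 4.86^2/(2*9.81)
   = 50.4 + 17.533 + 1.2039
   = 69.137 m.
H2 = 4.8 + 489*1000/(1000*9.81) + 2.28^2/(2*9.81)
   = 4.8 + 49.847 + 0.265
   = 54.912 m.
h_L = H1 - H2 = 69.137 - 54.912 = 14.225 m.

14.225


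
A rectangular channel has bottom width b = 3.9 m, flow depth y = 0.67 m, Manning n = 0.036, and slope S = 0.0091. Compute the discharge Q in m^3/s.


For a rectangular channel, the cross-sectional area A = b * y = 3.9 * 0.67 = 2.61 m^2.
The wetted perimeter P = b + 2y = 3.9 + 2*0.67 = 5.24 m.
Hydraulic radius R = A/P = 2.61/5.24 = 0.4987 m.
Velocity V = (1/n)*R^(2/3)*S^(1/2) = (1/0.036)*0.4987^(2/3)*0.0091^(1/2) = 1.6663 m/s.
Discharge Q = A * V = 2.61 * 1.6663 = 4.354 m^3/s.

4.354


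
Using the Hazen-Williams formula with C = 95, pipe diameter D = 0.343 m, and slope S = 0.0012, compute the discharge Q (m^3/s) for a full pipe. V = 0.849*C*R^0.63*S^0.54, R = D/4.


For a full circular pipe, R = D/4 = 0.343/4 = 0.0858 m.
V = 0.849 * 95 * 0.0858^0.63 * 0.0012^0.54
  = 0.849 * 95 * 0.212783 * 0.02647
  = 0.4543 m/s.
Pipe area A = pi*D^2/4 = pi*0.343^2/4 = 0.0924 m^2.
Q = A * V = 0.0924 * 0.4543 = 0.042 m^3/s.

0.042


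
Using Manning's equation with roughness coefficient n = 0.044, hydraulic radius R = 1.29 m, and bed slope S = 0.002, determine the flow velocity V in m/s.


Manning's equation gives V = (1/n) * R^(2/3) * S^(1/2).
First, compute R^(2/3) = 1.29^(2/3) = 1.185.
Next, S^(1/2) = 0.002^(1/2) = 0.044721.
Then 1/n = 1/0.044 = 22.73.
V = 22.73 * 1.185 * 0.044721 = 1.2045 m/s.

1.2045


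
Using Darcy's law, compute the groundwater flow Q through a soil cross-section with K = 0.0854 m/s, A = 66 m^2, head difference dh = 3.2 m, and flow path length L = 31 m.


Darcy's law: Q = K * A * i, where i = dh/L.
Hydraulic gradient i = 3.2 / 31 = 0.103226.
Q = 0.0854 * 66 * 0.103226
  = 0.5818 m^3/s.

0.5818


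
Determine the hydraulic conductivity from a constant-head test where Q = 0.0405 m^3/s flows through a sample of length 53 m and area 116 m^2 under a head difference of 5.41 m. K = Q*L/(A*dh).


From K = Q*L / (A*dh):
Numerator: Q*L = 0.0405 * 53 = 2.1465.
Denominator: A*dh = 116 * 5.41 = 627.56.
K = 2.1465 / 627.56 = 0.00342 m/s.

0.00342


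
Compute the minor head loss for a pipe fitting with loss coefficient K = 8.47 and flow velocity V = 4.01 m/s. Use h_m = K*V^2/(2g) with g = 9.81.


Minor loss formula: h_m = K * V^2/(2g).
V^2 = 4.01^2 = 16.0801.
V^2/(2g) = 16.0801 / 19.62 = 0.8196 m.
h_m = 8.47 * 0.8196 = 6.9418 m.

6.9418


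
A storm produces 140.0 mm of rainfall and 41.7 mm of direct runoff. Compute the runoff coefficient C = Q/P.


The runoff coefficient C = runoff depth / rainfall depth.
C = 41.7 / 140.0
  = 0.2979.

0.2979


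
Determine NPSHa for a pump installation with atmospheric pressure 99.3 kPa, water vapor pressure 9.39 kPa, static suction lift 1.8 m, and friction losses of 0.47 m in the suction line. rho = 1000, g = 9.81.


NPSHa = p_atm/(rho*g) - z_s - hf_s - p_vap/(rho*g).
p_atm/(rho*g) = 99.3*1000 / (1000*9.81) = 10.122 m.
p_vap/(rho*g) = 9.39*1000 / (1000*9.81) = 0.957 m.
NPSHa = 10.122 - 1.8 - 0.47 - 0.957
      = 6.9 m.

6.9


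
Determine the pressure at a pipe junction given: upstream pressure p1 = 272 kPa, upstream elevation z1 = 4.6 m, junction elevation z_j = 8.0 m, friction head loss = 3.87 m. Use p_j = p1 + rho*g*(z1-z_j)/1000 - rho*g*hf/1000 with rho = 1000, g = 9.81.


Junction pressure: p_j = p1 + rho*g*(z1 - z_j)/1000 - rho*g*hf/1000.
Elevation term = 1000*9.81*(4.6 - 8.0)/1000 = -33.354 kPa.
Friction term = 1000*9.81*3.87/1000 = 37.965 kPa.
p_j = 272 + -33.354 - 37.965 = 200.68 kPa.

200.68


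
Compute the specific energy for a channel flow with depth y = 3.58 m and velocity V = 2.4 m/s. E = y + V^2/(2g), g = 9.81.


Specific energy E = y + V^2/(2g).
Velocity head = V^2/(2g) = 2.4^2 / (2*9.81) = 5.76 / 19.62 = 0.2936 m.
E = 3.58 + 0.2936 = 3.8736 m.

3.8736


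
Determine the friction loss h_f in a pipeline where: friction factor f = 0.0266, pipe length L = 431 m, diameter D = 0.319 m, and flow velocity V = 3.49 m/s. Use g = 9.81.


Darcy-Weisbach equation: h_f = f * (L/D) * V^2/(2g).
f * L/D = 0.0266 * 431/0.319 = 35.9392.
V^2/(2g) = 3.49^2 / (2*9.81) = 12.1801 / 19.62 = 0.6208 m.
h_f = 35.9392 * 0.6208 = 22.311 m.

22.311


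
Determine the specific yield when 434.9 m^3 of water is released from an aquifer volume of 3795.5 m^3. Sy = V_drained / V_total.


Specific yield Sy = Volume drained / Total volume.
Sy = 434.9 / 3795.5
   = 0.1146.

0.1146


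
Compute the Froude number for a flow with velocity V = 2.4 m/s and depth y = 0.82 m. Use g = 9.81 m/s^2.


The Froude number is defined as Fr = V / sqrt(g*y).
g*y = 9.81 * 0.82 = 8.0442.
sqrt(g*y) = sqrt(8.0442) = 2.8362.
Fr = 2.4 / 2.8362 = 0.8462.

0.8462


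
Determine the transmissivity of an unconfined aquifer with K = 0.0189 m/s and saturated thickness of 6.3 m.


Transmissivity is defined as T = K * h.
T = 0.0189 * 6.3
  = 0.1191 m^2/s.

0.1191


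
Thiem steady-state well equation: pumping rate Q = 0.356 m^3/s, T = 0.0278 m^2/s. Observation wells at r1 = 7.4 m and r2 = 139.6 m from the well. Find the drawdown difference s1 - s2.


Thiem equation: s1 - s2 = Q/(2*pi*T) * ln(r2/r1).
ln(r2/r1) = ln(139.6/7.4) = 2.9373.
Q/(2*pi*T) = 0.356 / (2*pi*0.0278) = 0.356 / 0.1747 = 2.0381.
s1 - s2 = 2.0381 * 2.9373 = 5.9865 m.

5.9865


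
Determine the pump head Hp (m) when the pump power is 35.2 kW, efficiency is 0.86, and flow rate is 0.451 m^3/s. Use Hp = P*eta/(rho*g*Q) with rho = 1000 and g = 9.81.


Pump head formula: Hp = P * eta / (rho * g * Q).
Numerator: P * eta = 35.2 * 1000 * 0.86 = 30272.0 W.
Denominator: rho * g * Q = 1000 * 9.81 * 0.451 = 4424.31.
Hp = 30272.0 / 4424.31 = 6.84 m.

6.84


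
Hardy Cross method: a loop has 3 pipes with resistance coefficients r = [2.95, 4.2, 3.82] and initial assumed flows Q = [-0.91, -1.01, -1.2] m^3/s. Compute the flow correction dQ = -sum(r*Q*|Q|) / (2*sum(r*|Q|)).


Numerator terms (r*Q*|Q|): 2.95*-0.91*|-0.91| = -2.4429; 4.2*-1.01*|-1.01| = -4.2844; 3.82*-1.2*|-1.2| = -5.5008.
Sum of numerator = -12.2281.
Denominator terms (r*|Q|): 2.95*|-0.91| = 2.6845; 4.2*|-1.01| = 4.242; 3.82*|-1.2| = 4.584.
2 * sum of denominator = 2 * 11.5105 = 23.021.
dQ = --12.2281 / 23.021 = 0.5312 m^3/s.

0.5312


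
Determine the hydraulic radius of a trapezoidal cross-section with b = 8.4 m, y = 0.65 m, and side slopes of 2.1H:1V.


For a trapezoidal section with side slope z:
A = (b + z*y)*y = (8.4 + 2.1*0.65)*0.65 = 6.347 m^2.
P = b + 2*y*sqrt(1 + z^2) = 8.4 + 2*0.65*sqrt(1 + 2.1^2) = 11.424 m.
R = A/P = 6.347 / 11.424 = 0.5556 m.

0.5556


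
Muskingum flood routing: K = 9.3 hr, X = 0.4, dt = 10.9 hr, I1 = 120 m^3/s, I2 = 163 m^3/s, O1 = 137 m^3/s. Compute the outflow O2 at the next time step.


Muskingum coefficients:
denom = 2*K*(1-X) + dt = 2*9.3*(1-0.4) + 10.9 = 22.06.
C0 = (dt - 2*K*X)/denom = (10.9 - 2*9.3*0.4)/22.06 = 0.1568.
C1 = (dt + 2*K*X)/denom = (10.9 + 2*9.3*0.4)/22.06 = 0.8314.
C2 = (2*K*(1-X) - dt)/denom = 0.0118.
O2 = C0*I2 + C1*I1 + C2*O1
   = 0.1568*163 + 0.8314*120 + 0.0118*137
   = 126.94 m^3/s.

126.94


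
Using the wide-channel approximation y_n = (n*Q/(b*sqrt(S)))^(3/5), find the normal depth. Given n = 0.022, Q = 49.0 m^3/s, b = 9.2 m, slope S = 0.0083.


We use the wide-channel approximation y_n = (n*Q/(b*sqrt(S)))^(3/5).
sqrt(S) = sqrt(0.0083) = 0.091104.
Numerator: n*Q = 0.022 * 49.0 = 1.078.
Denominator: b*sqrt(S) = 9.2 * 0.091104 = 0.838157.
arg = 1.2862.
y_n = 1.2862^(3/5) = 1.163 m.

1.163


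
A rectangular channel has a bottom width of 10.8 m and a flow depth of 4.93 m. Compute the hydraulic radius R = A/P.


For a rectangular section:
Flow area A = b * y = 10.8 * 4.93 = 53.24 m^2.
Wetted perimeter P = b + 2y = 10.8 + 2*4.93 = 20.66 m.
Hydraulic radius R = A/P = 53.24 / 20.66 = 2.5772 m.

2.5772


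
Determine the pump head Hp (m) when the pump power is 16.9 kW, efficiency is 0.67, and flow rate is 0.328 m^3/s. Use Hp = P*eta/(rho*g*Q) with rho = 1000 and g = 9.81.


Pump head formula: Hp = P * eta / (rho * g * Q).
Numerator: P * eta = 16.9 * 1000 * 0.67 = 11323.0 W.
Denominator: rho * g * Q = 1000 * 9.81 * 0.328 = 3217.68.
Hp = 11323.0 / 3217.68 = 3.52 m.

3.52


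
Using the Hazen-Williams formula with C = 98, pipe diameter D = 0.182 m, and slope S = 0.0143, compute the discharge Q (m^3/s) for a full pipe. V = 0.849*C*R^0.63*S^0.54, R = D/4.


For a full circular pipe, R = D/4 = 0.182/4 = 0.0455 m.
V = 0.849 * 98 * 0.0455^0.63 * 0.0143^0.54
  = 0.849 * 98 * 0.14274 * 0.100898
  = 1.1983 m/s.
Pipe area A = pi*D^2/4 = pi*0.182^2/4 = 0.026 m^2.
Q = A * V = 0.026 * 1.1983 = 0.0312 m^3/s.

0.0312


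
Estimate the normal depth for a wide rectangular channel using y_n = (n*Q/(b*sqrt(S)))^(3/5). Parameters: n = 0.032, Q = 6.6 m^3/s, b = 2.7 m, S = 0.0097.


We use the wide-channel approximation y_n = (n*Q/(b*sqrt(S)))^(3/5).
sqrt(S) = sqrt(0.0097) = 0.098489.
Numerator: n*Q = 0.032 * 6.6 = 0.2112.
Denominator: b*sqrt(S) = 2.7 * 0.098489 = 0.26592.
arg = 0.7942.
y_n = 0.7942^(3/5) = 0.8709 m.

0.8709


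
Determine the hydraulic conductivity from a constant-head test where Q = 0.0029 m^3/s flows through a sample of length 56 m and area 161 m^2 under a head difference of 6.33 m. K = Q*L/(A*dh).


From K = Q*L / (A*dh):
Numerator: Q*L = 0.0029 * 56 = 0.1624.
Denominator: A*dh = 161 * 6.33 = 1019.13.
K = 0.1624 / 1019.13 = 0.000159 m/s.

0.000159


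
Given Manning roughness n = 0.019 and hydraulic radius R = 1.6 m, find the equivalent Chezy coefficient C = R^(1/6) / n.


The Chezy coefficient relates to Manning's n through C = R^(1/6) / n.
R^(1/6) = 1.6^(1/6) = 1.081484.
C = 1.081484 / 0.019 = 56.92 m^(1/2)/s.

56.92


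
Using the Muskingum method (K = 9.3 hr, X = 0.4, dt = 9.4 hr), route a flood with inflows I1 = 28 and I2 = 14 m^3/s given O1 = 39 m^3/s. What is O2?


Muskingum coefficients:
denom = 2*K*(1-X) + dt = 2*9.3*(1-0.4) + 9.4 = 20.56.
C0 = (dt - 2*K*X)/denom = (9.4 - 2*9.3*0.4)/20.56 = 0.0953.
C1 = (dt + 2*K*X)/denom = (9.4 + 2*9.3*0.4)/20.56 = 0.8191.
C2 = (2*K*(1-X) - dt)/denom = 0.0856.
O2 = C0*I2 + C1*I1 + C2*O1
   = 0.0953*14 + 0.8191*28 + 0.0856*39
   = 27.61 m^3/s.

27.61


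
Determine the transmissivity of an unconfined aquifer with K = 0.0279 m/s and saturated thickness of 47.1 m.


Transmissivity is defined as T = K * h.
T = 0.0279 * 47.1
  = 1.3141 m^2/s.

1.3141


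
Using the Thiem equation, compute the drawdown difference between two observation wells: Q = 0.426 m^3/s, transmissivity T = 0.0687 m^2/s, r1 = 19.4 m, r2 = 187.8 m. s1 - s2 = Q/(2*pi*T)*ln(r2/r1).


Thiem equation: s1 - s2 = Q/(2*pi*T) * ln(r2/r1).
ln(r2/r1) = ln(187.8/19.4) = 2.2701.
Q/(2*pi*T) = 0.426 / (2*pi*0.0687) = 0.426 / 0.4317 = 0.9869.
s1 - s2 = 0.9869 * 2.2701 = 2.2404 m.

2.2404


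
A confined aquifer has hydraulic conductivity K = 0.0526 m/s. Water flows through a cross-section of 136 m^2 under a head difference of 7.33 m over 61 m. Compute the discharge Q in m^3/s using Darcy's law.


Darcy's law: Q = K * A * i, where i = dh/L.
Hydraulic gradient i = 7.33 / 61 = 0.120164.
Q = 0.0526 * 136 * 0.120164
  = 0.8596 m^3/s.

0.8596


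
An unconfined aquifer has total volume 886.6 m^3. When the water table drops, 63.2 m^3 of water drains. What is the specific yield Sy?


Specific yield Sy = Volume drained / Total volume.
Sy = 63.2 / 886.6
   = 0.0713.

0.0713


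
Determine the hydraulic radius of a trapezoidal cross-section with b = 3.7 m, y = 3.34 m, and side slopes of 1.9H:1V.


For a trapezoidal section with side slope z:
A = (b + z*y)*y = (3.7 + 1.9*3.34)*3.34 = 33.554 m^2.
P = b + 2*y*sqrt(1 + z^2) = 3.7 + 2*3.34*sqrt(1 + 1.9^2) = 18.043 m.
R = A/P = 33.554 / 18.043 = 1.8597 m.

1.8597


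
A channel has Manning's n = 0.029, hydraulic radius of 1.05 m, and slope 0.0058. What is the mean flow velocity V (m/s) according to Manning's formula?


Manning's equation gives V = (1/n) * R^(2/3) * S^(1/2).
First, compute R^(2/3) = 1.05^(2/3) = 1.0331.
Next, S^(1/2) = 0.0058^(1/2) = 0.076158.
Then 1/n = 1/0.029 = 34.48.
V = 34.48 * 1.0331 * 0.076158 = 2.713 m/s.

2.713


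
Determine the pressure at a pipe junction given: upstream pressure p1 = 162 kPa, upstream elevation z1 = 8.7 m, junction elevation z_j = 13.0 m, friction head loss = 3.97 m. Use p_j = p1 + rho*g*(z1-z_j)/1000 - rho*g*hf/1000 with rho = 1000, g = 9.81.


Junction pressure: p_j = p1 + rho*g*(z1 - z_j)/1000 - rho*g*hf/1000.
Elevation term = 1000*9.81*(8.7 - 13.0)/1000 = -42.183 kPa.
Friction term = 1000*9.81*3.97/1000 = 38.946 kPa.
p_j = 162 + -42.183 - 38.946 = 80.87 kPa.

80.87


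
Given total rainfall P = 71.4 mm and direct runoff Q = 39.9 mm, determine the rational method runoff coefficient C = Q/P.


The runoff coefficient C = runoff depth / rainfall depth.
C = 39.9 / 71.4
  = 0.5588.

0.5588


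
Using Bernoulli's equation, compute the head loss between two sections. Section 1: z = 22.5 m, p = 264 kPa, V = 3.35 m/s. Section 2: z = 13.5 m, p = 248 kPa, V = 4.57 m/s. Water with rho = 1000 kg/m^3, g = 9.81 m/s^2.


Total head at each section: H = z + p/(rho*g) + V^2/(2g).
H1 = 22.5 + 264*1000/(1000*9.81) + 3.35^2/(2*9.81)
   = 22.5 + 26.911 + 0.572
   = 49.983 m.
H2 = 13.5 + 248*1000/(1000*9.81) + 4.57^2/(2*9.81)
   = 13.5 + 25.28 + 1.0645
   = 39.845 m.
h_L = H1 - H2 = 49.983 - 39.845 = 10.139 m.

10.139


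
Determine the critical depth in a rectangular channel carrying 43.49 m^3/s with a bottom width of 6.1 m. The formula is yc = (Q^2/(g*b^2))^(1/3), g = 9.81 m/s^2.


Using yc = (Q^2 / (g * b^2))^(1/3):
Q^2 = 43.49^2 = 1891.38.
g * b^2 = 9.81 * 6.1^2 = 9.81 * 37.21 = 365.03.
Q^2 / (g*b^2) = 1891.38 / 365.03 = 5.1814.
yc = 5.1814^(1/3) = 1.7304 m.

1.7304


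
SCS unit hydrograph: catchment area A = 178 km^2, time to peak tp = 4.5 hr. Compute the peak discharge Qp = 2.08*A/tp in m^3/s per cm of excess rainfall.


SCS formula: Qp = 2.08 * A / tp.
Qp = 2.08 * 178 / 4.5
   = 370.24 / 4.5
   = 82.28 m^3/s per cm.

82.28


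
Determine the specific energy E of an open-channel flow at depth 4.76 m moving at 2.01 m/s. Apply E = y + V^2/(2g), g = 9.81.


Specific energy E = y + V^2/(2g).
Velocity head = V^2/(2g) = 2.01^2 / (2*9.81) = 4.0401 / 19.62 = 0.2059 m.
E = 4.76 + 0.2059 = 4.9659 m.

4.9659


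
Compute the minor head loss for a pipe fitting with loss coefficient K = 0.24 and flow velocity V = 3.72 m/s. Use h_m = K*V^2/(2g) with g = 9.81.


Minor loss formula: h_m = K * V^2/(2g).
V^2 = 3.72^2 = 13.8384.
V^2/(2g) = 13.8384 / 19.62 = 0.7053 m.
h_m = 0.24 * 0.7053 = 0.1693 m.

0.1693


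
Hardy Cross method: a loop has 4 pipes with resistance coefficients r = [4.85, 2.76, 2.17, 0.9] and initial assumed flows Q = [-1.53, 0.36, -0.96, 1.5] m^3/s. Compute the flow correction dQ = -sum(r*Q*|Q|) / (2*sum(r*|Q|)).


Numerator terms (r*Q*|Q|): 4.85*-1.53*|-1.53| = -11.3534; 2.76*0.36*|0.36| = 0.3577; 2.17*-0.96*|-0.96| = -1.9999; 0.9*1.5*|1.5| = 2.025.
Sum of numerator = -10.9705.
Denominator terms (r*|Q|): 4.85*|-1.53| = 7.4205; 2.76*|0.36| = 0.9936; 2.17*|-0.96| = 2.0832; 0.9*|1.5| = 1.35.
2 * sum of denominator = 2 * 11.8473 = 23.6946.
dQ = --10.9705 / 23.6946 = 0.463 m^3/s.

0.463


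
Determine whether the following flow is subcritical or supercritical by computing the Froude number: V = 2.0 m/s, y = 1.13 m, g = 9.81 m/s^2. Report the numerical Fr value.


The Froude number is defined as Fr = V / sqrt(g*y).
g*y = 9.81 * 1.13 = 11.0853.
sqrt(g*y) = sqrt(11.0853) = 3.3295.
Fr = 2.0 / 3.3295 = 0.6007.
Since Fr < 1, the flow is subcritical.

0.6007


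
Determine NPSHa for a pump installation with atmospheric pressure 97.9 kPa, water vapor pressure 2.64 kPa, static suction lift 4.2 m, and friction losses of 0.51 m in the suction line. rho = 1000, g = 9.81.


NPSHa = p_atm/(rho*g) - z_s - hf_s - p_vap/(rho*g).
p_atm/(rho*g) = 97.9*1000 / (1000*9.81) = 9.98 m.
p_vap/(rho*g) = 2.64*1000 / (1000*9.81) = 0.269 m.
NPSHa = 9.98 - 4.2 - 0.51 - 0.269
      = 5.0 m.

5.0


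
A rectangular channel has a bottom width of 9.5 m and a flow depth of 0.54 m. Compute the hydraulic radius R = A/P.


For a rectangular section:
Flow area A = b * y = 9.5 * 0.54 = 5.13 m^2.
Wetted perimeter P = b + 2y = 9.5 + 2*0.54 = 10.58 m.
Hydraulic radius R = A/P = 5.13 / 10.58 = 0.4849 m.

0.4849


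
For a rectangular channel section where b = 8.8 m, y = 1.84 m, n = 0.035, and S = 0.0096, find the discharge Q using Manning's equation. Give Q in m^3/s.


For a rectangular channel, the cross-sectional area A = b * y = 8.8 * 1.84 = 16.19 m^2.
The wetted perimeter P = b + 2y = 8.8 + 2*1.84 = 12.48 m.
Hydraulic radius R = A/P = 16.19/12.48 = 1.2974 m.
Velocity V = (1/n)*R^(2/3)*S^(1/2) = (1/0.035)*1.2974^(2/3)*0.0096^(1/2) = 3.3301 m/s.
Discharge Q = A * V = 16.19 * 3.3301 = 53.921 m^3/s.

53.921


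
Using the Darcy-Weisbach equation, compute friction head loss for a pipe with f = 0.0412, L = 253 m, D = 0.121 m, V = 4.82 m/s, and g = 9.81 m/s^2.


Darcy-Weisbach equation: h_f = f * (L/D) * V^2/(2g).
f * L/D = 0.0412 * 253/0.121 = 86.1455.
V^2/(2g) = 4.82^2 / (2*9.81) = 23.2324 / 19.62 = 1.1841 m.
h_f = 86.1455 * 1.1841 = 102.006 m.

102.006


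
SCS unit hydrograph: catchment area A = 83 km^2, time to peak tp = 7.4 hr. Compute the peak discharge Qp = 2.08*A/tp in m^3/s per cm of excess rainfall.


SCS formula: Qp = 2.08 * A / tp.
Qp = 2.08 * 83 / 7.4
   = 172.64 / 7.4
   = 23.33 m^3/s per cm.

23.33


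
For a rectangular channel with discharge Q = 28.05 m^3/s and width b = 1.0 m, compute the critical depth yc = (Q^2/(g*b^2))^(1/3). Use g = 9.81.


Using yc = (Q^2 / (g * b^2))^(1/3):
Q^2 = 28.05^2 = 786.8.
g * b^2 = 9.81 * 1.0^2 = 9.81 * 1.0 = 9.81.
Q^2 / (g*b^2) = 786.8 / 9.81 = 80.2039.
yc = 80.2039^(1/3) = 4.3125 m.

4.3125


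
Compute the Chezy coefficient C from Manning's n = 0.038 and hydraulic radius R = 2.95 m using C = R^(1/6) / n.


The Chezy coefficient relates to Manning's n through C = R^(1/6) / n.
R^(1/6) = 2.95^(1/6) = 1.197578.
C = 1.197578 / 0.038 = 31.52 m^(1/2)/s.

31.52


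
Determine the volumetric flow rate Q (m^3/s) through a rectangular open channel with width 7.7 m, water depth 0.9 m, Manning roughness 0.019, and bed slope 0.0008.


For a rectangular channel, the cross-sectional area A = b * y = 7.7 * 0.9 = 6.93 m^2.
The wetted perimeter P = b + 2y = 7.7 + 2*0.9 = 9.5 m.
Hydraulic radius R = A/P = 6.93/9.5 = 0.7295 m.
Velocity V = (1/n)*R^(2/3)*S^(1/2) = (1/0.019)*0.7295^(2/3)*0.0008^(1/2) = 1.2063 m/s.
Discharge Q = A * V = 6.93 * 1.2063 = 8.36 m^3/s.

8.36


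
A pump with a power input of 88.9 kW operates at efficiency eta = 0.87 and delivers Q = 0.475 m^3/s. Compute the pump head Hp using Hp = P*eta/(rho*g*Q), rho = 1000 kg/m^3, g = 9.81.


Pump head formula: Hp = P * eta / (rho * g * Q).
Numerator: P * eta = 88.9 * 1000 * 0.87 = 77343.0 W.
Denominator: rho * g * Q = 1000 * 9.81 * 0.475 = 4659.75.
Hp = 77343.0 / 4659.75 = 16.6 m.

16.6


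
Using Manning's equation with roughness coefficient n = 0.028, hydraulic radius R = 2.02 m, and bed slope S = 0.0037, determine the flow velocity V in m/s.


Manning's equation gives V = (1/n) * R^(2/3) * S^(1/2).
First, compute R^(2/3) = 2.02^(2/3) = 1.598.
Next, S^(1/2) = 0.0037^(1/2) = 0.060828.
Then 1/n = 1/0.028 = 35.71.
V = 35.71 * 1.598 * 0.060828 = 3.4714 m/s.

3.4714


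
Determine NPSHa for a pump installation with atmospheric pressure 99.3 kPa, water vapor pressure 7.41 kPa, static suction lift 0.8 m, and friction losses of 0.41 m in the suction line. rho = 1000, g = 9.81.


NPSHa = p_atm/(rho*g) - z_s - hf_s - p_vap/(rho*g).
p_atm/(rho*g) = 99.3*1000 / (1000*9.81) = 10.122 m.
p_vap/(rho*g) = 7.41*1000 / (1000*9.81) = 0.755 m.
NPSHa = 10.122 - 0.8 - 0.41 - 0.755
      = 8.16 m.

8.16


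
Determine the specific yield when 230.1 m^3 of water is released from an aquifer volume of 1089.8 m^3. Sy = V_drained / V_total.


Specific yield Sy = Volume drained / Total volume.
Sy = 230.1 / 1089.8
   = 0.2111.

0.2111


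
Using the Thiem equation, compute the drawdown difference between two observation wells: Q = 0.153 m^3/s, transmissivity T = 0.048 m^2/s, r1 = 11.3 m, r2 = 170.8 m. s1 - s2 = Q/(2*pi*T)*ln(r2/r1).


Thiem equation: s1 - s2 = Q/(2*pi*T) * ln(r2/r1).
ln(r2/r1) = ln(170.8/11.3) = 2.7157.
Q/(2*pi*T) = 0.153 / (2*pi*0.048) = 0.153 / 0.3016 = 0.5073.
s1 - s2 = 0.5073 * 2.7157 = 1.3777 m.

1.3777


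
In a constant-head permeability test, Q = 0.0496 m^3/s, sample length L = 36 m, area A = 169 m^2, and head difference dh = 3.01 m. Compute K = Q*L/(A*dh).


From K = Q*L / (A*dh):
Numerator: Q*L = 0.0496 * 36 = 1.7856.
Denominator: A*dh = 169 * 3.01 = 508.69.
K = 1.7856 / 508.69 = 0.00351 m/s.

0.00351


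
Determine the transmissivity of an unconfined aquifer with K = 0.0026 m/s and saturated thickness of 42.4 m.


Transmissivity is defined as T = K * h.
T = 0.0026 * 42.4
  = 0.1102 m^2/s.

0.1102


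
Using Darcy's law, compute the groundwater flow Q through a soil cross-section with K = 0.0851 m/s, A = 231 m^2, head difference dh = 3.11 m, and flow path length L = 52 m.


Darcy's law: Q = K * A * i, where i = dh/L.
Hydraulic gradient i = 3.11 / 52 = 0.059808.
Q = 0.0851 * 231 * 0.059808
  = 1.1757 m^3/s.

1.1757


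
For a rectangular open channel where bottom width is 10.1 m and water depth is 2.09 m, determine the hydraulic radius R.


For a rectangular section:
Flow area A = b * y = 10.1 * 2.09 = 21.11 m^2.
Wetted perimeter P = b + 2y = 10.1 + 2*2.09 = 14.28 m.
Hydraulic radius R = A/P = 21.11 / 14.28 = 1.4782 m.

1.4782


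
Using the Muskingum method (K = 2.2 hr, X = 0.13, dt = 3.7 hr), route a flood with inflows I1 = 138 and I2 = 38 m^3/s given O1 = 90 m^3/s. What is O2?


Muskingum coefficients:
denom = 2*K*(1-X) + dt = 2*2.2*(1-0.13) + 3.7 = 7.528.
C0 = (dt - 2*K*X)/denom = (3.7 - 2*2.2*0.13)/7.528 = 0.4155.
C1 = (dt + 2*K*X)/denom = (3.7 + 2*2.2*0.13)/7.528 = 0.5675.
C2 = (2*K*(1-X) - dt)/denom = 0.017.
O2 = C0*I2 + C1*I1 + C2*O1
   = 0.4155*38 + 0.5675*138 + 0.017*90
   = 95.63 m^3/s.

95.63


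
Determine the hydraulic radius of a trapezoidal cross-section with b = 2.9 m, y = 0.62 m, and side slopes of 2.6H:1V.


For a trapezoidal section with side slope z:
A = (b + z*y)*y = (2.9 + 2.6*0.62)*0.62 = 2.797 m^2.
P = b + 2*y*sqrt(1 + z^2) = 2.9 + 2*0.62*sqrt(1 + 2.6^2) = 6.354 m.
R = A/P = 2.797 / 6.354 = 0.4402 m.

0.4402


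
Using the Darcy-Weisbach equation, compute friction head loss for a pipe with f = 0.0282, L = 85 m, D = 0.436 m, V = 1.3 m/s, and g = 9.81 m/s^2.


Darcy-Weisbach equation: h_f = f * (L/D) * V^2/(2g).
f * L/D = 0.0282 * 85/0.436 = 5.4977.
V^2/(2g) = 1.3^2 / (2*9.81) = 1.69 / 19.62 = 0.0861 m.
h_f = 5.4977 * 0.0861 = 0.474 m.

0.474


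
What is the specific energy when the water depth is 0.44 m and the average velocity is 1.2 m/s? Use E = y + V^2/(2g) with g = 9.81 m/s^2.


Specific energy E = y + V^2/(2g).
Velocity head = V^2/(2g) = 1.2^2 / (2*9.81) = 1.44 / 19.62 = 0.0734 m.
E = 0.44 + 0.0734 = 0.5134 m.

0.5134


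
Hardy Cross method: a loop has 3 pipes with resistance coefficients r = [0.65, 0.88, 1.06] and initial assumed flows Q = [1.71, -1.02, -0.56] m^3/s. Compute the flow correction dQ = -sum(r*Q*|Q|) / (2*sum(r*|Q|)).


Numerator terms (r*Q*|Q|): 0.65*1.71*|1.71| = 1.9007; 0.88*-1.02*|-1.02| = -0.9156; 1.06*-0.56*|-0.56| = -0.3324.
Sum of numerator = 0.6527.
Denominator terms (r*|Q|): 0.65*|1.71| = 1.1115; 0.88*|-1.02| = 0.8976; 1.06*|-0.56| = 0.5936.
2 * sum of denominator = 2 * 2.6027 = 5.2054.
dQ = -0.6527 / 5.2054 = -0.1254 m^3/s.

-0.1254


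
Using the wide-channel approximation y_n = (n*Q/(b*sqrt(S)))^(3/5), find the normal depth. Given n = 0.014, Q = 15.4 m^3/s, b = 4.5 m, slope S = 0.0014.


We use the wide-channel approximation y_n = (n*Q/(b*sqrt(S)))^(3/5).
sqrt(S) = sqrt(0.0014) = 0.037417.
Numerator: n*Q = 0.014 * 15.4 = 0.2156.
Denominator: b*sqrt(S) = 4.5 * 0.037417 = 0.168376.
arg = 1.2805.
y_n = 1.2805^(3/5) = 1.1599 m.

1.1599


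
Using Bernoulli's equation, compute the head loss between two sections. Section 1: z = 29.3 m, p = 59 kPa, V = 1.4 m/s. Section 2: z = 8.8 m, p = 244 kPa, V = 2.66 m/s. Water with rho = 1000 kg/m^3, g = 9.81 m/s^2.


Total head at each section: H = z + p/(rho*g) + V^2/(2g).
H1 = 29.3 + 59*1000/(1000*9.81) + 1.4^2/(2*9.81)
   = 29.3 + 6.014 + 0.0999
   = 35.414 m.
H2 = 8.8 + 244*1000/(1000*9.81) + 2.66^2/(2*9.81)
   = 8.8 + 24.873 + 0.3606
   = 34.033 m.
h_L = H1 - H2 = 35.414 - 34.033 = 1.381 m.

1.381


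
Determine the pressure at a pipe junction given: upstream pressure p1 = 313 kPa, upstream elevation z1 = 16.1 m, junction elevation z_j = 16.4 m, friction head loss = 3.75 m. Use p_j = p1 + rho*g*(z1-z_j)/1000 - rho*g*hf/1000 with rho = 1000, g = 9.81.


Junction pressure: p_j = p1 + rho*g*(z1 - z_j)/1000 - rho*g*hf/1000.
Elevation term = 1000*9.81*(16.1 - 16.4)/1000 = -2.943 kPa.
Friction term = 1000*9.81*3.75/1000 = 36.788 kPa.
p_j = 313 + -2.943 - 36.788 = 273.27 kPa.

273.27


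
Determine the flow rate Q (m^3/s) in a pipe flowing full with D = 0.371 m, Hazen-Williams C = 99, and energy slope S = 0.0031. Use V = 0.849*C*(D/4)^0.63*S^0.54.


For a full circular pipe, R = D/4 = 0.371/4 = 0.0927 m.
V = 0.849 * 99 * 0.0927^0.63 * 0.0031^0.54
  = 0.849 * 99 * 0.223567 * 0.044191
  = 0.8304 m/s.
Pipe area A = pi*D^2/4 = pi*0.371^2/4 = 0.1081 m^2.
Q = A * V = 0.1081 * 0.8304 = 0.0898 m^3/s.

0.0898


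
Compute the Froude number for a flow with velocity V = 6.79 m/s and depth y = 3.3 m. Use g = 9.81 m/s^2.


The Froude number is defined as Fr = V / sqrt(g*y).
g*y = 9.81 * 3.3 = 32.373.
sqrt(g*y) = sqrt(32.373) = 5.6897.
Fr = 6.79 / 5.6897 = 1.1934.

1.1934


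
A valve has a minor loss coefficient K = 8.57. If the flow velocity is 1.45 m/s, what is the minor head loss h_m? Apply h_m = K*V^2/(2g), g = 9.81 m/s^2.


Minor loss formula: h_m = K * V^2/(2g).
V^2 = 1.45^2 = 2.1025.
V^2/(2g) = 2.1025 / 19.62 = 0.1072 m.
h_m = 8.57 * 0.1072 = 0.9184 m.

0.9184


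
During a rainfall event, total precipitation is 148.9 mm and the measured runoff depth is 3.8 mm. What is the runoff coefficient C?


The runoff coefficient C = runoff depth / rainfall depth.
C = 3.8 / 148.9
  = 0.0255.

0.0255


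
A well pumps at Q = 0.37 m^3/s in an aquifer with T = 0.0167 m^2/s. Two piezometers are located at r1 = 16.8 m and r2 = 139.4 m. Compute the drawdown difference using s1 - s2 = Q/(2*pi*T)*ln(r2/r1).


Thiem equation: s1 - s2 = Q/(2*pi*T) * ln(r2/r1).
ln(r2/r1) = ln(139.4/16.8) = 2.116.
Q/(2*pi*T) = 0.37 / (2*pi*0.0167) = 0.37 / 0.1049 = 3.5262.
s1 - s2 = 3.5262 * 2.116 = 7.4613 m.

7.4613


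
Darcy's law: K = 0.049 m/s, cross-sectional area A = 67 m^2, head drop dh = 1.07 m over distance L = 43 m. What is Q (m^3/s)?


Darcy's law: Q = K * A * i, where i = dh/L.
Hydraulic gradient i = 1.07 / 43 = 0.024884.
Q = 0.049 * 67 * 0.024884
  = 0.0817 m^3/s.

0.0817


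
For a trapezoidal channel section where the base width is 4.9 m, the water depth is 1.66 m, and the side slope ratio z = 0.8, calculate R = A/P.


For a trapezoidal section with side slope z:
A = (b + z*y)*y = (4.9 + 0.8*1.66)*1.66 = 10.338 m^2.
P = b + 2*y*sqrt(1 + z^2) = 4.9 + 2*1.66*sqrt(1 + 0.8^2) = 9.152 m.
R = A/P = 10.338 / 9.152 = 1.1297 m.

1.1297


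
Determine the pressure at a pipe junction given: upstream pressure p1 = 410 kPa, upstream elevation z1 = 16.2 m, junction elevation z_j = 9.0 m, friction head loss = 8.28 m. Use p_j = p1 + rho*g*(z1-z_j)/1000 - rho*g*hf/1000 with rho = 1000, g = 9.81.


Junction pressure: p_j = p1 + rho*g*(z1 - z_j)/1000 - rho*g*hf/1000.
Elevation term = 1000*9.81*(16.2 - 9.0)/1000 = 70.632 kPa.
Friction term = 1000*9.81*8.28/1000 = 81.227 kPa.
p_j = 410 + 70.632 - 81.227 = 399.41 kPa.

399.41


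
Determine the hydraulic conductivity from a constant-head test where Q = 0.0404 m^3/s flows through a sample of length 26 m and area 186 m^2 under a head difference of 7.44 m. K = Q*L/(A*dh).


From K = Q*L / (A*dh):
Numerator: Q*L = 0.0404 * 26 = 1.0504.
Denominator: A*dh = 186 * 7.44 = 1383.84.
K = 1.0504 / 1383.84 = 0.000759 m/s.

0.000759


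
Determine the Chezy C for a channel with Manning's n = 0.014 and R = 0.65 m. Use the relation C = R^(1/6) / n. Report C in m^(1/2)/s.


The Chezy coefficient relates to Manning's n through C = R^(1/6) / n.
R^(1/6) = 0.65^(1/6) = 0.93072.
C = 0.93072 / 0.014 = 66.48 m^(1/2)/s.

66.48


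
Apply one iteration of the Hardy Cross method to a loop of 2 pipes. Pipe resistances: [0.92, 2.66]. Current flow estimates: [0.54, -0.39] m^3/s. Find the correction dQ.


Numerator terms (r*Q*|Q|): 0.92*0.54*|0.54| = 0.2683; 2.66*-0.39*|-0.39| = -0.4046.
Sum of numerator = -0.1363.
Denominator terms (r*|Q|): 0.92*|0.54| = 0.4968; 2.66*|-0.39| = 1.0374.
2 * sum of denominator = 2 * 1.5342 = 3.0684.
dQ = --0.1363 / 3.0684 = 0.0444 m^3/s.

0.0444


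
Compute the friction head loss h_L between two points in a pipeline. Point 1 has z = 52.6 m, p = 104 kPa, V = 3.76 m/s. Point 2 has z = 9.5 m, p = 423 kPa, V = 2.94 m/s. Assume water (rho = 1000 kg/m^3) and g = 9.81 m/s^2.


Total head at each section: H = z + p/(rho*g) + V^2/(2g).
H1 = 52.6 + 104*1000/(1000*9.81) + 3.76^2/(2*9.81)
   = 52.6 + 10.601 + 0.7206
   = 63.922 m.
H2 = 9.5 + 423*1000/(1000*9.81) + 2.94^2/(2*9.81)
   = 9.5 + 43.119 + 0.4406
   = 53.06 m.
h_L = H1 - H2 = 63.922 - 53.06 = 10.862 m.

10.862


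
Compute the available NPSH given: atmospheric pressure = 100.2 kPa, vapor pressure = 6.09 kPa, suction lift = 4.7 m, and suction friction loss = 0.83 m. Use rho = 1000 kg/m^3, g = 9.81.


NPSHa = p_atm/(rho*g) - z_s - hf_s - p_vap/(rho*g).
p_atm/(rho*g) = 100.2*1000 / (1000*9.81) = 10.214 m.
p_vap/(rho*g) = 6.09*1000 / (1000*9.81) = 0.621 m.
NPSHa = 10.214 - 4.7 - 0.83 - 0.621
      = 4.06 m.

4.06


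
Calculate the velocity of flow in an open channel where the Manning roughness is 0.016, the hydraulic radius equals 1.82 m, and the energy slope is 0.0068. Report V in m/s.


Manning's equation gives V = (1/n) * R^(2/3) * S^(1/2).
First, compute R^(2/3) = 1.82^(2/3) = 1.4907.
Next, S^(1/2) = 0.0068^(1/2) = 0.082462.
Then 1/n = 1/0.016 = 62.5.
V = 62.5 * 1.4907 * 0.082462 = 7.6827 m/s.

7.6827


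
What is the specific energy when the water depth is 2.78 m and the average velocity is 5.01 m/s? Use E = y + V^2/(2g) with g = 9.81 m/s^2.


Specific energy E = y + V^2/(2g).
Velocity head = V^2/(2g) = 5.01^2 / (2*9.81) = 25.1001 / 19.62 = 1.2793 m.
E = 2.78 + 1.2793 = 4.0593 m.

4.0593


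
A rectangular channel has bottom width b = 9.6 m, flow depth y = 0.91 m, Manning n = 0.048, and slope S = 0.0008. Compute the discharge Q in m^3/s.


For a rectangular channel, the cross-sectional area A = b * y = 9.6 * 0.91 = 8.74 m^2.
The wetted perimeter P = b + 2y = 9.6 + 2*0.91 = 11.42 m.
Hydraulic radius R = A/P = 8.74/11.42 = 0.765 m.
Velocity V = (1/n)*R^(2/3)*S^(1/2) = (1/0.048)*0.765^(2/3)*0.0008^(1/2) = 0.4929 m/s.
Discharge Q = A * V = 8.74 * 0.4929 = 4.306 m^3/s.

4.306


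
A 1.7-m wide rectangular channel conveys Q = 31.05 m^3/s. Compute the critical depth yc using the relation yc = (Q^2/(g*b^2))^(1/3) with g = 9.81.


Using yc = (Q^2 / (g * b^2))^(1/3):
Q^2 = 31.05^2 = 964.1.
g * b^2 = 9.81 * 1.7^2 = 9.81 * 2.89 = 28.35.
Q^2 / (g*b^2) = 964.1 / 28.35 = 34.0071.
yc = 34.0071^(1/3) = 3.2398 m.

3.2398


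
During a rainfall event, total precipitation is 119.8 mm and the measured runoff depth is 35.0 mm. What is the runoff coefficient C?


The runoff coefficient C = runoff depth / rainfall depth.
C = 35.0 / 119.8
  = 0.2922.

0.2922


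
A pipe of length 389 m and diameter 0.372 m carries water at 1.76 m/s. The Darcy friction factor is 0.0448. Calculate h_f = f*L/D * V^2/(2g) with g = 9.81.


Darcy-Weisbach equation: h_f = f * (L/D) * V^2/(2g).
f * L/D = 0.0448 * 389/0.372 = 46.8473.
V^2/(2g) = 1.76^2 / (2*9.81) = 3.0976 / 19.62 = 0.1579 m.
h_f = 46.8473 * 0.1579 = 7.396 m.

7.396


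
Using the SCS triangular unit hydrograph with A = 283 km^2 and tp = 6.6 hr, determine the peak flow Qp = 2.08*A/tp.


SCS formula: Qp = 2.08 * A / tp.
Qp = 2.08 * 283 / 6.6
   = 588.64 / 6.6
   = 89.19 m^3/s per cm.

89.19


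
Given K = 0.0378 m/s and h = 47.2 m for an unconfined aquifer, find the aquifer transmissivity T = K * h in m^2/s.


Transmissivity is defined as T = K * h.
T = 0.0378 * 47.2
  = 1.7842 m^2/s.

1.7842


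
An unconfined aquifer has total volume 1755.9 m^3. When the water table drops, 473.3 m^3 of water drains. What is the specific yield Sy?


Specific yield Sy = Volume drained / Total volume.
Sy = 473.3 / 1755.9
   = 0.2695.

0.2695


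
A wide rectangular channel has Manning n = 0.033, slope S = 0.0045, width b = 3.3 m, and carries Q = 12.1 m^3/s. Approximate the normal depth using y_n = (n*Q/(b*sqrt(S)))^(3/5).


We use the wide-channel approximation y_n = (n*Q/(b*sqrt(S)))^(3/5).
sqrt(S) = sqrt(0.0045) = 0.067082.
Numerator: n*Q = 0.033 * 12.1 = 0.3993.
Denominator: b*sqrt(S) = 3.3 * 0.067082 = 0.221371.
arg = 1.8038.
y_n = 1.8038^(3/5) = 1.4246 m.

1.4246


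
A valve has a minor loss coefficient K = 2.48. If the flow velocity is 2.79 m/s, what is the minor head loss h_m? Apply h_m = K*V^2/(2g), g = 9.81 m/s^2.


Minor loss formula: h_m = K * V^2/(2g).
V^2 = 2.79^2 = 7.7841.
V^2/(2g) = 7.7841 / 19.62 = 0.3967 m.
h_m = 2.48 * 0.3967 = 0.9839 m.

0.9839


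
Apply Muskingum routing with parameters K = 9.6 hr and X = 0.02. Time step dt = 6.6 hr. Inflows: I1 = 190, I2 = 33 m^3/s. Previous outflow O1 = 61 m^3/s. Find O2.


Muskingum coefficients:
denom = 2*K*(1-X) + dt = 2*9.6*(1-0.02) + 6.6 = 25.416.
C0 = (dt - 2*K*X)/denom = (6.6 - 2*9.6*0.02)/25.416 = 0.2446.
C1 = (dt + 2*K*X)/denom = (6.6 + 2*9.6*0.02)/25.416 = 0.2748.
C2 = (2*K*(1-X) - dt)/denom = 0.4806.
O2 = C0*I2 + C1*I1 + C2*O1
   = 0.2446*33 + 0.2748*190 + 0.4806*61
   = 89.6 m^3/s.

89.6


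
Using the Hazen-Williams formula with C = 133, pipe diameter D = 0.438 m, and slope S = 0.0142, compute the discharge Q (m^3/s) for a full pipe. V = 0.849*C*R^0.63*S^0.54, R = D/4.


For a full circular pipe, R = D/4 = 0.438/4 = 0.1095 m.
V = 0.849 * 133 * 0.1095^0.63 * 0.0142^0.54
  = 0.849 * 133 * 0.248217 * 0.100516
  = 2.8173 m/s.
Pipe area A = pi*D^2/4 = pi*0.438^2/4 = 0.1507 m^2.
Q = A * V = 0.1507 * 2.8173 = 0.4245 m^3/s.

0.4245


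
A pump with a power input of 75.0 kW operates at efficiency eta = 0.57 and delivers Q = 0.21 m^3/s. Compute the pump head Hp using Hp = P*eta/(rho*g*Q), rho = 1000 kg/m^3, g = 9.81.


Pump head formula: Hp = P * eta / (rho * g * Q).
Numerator: P * eta = 75.0 * 1000 * 0.57 = 42750.0 W.
Denominator: rho * g * Q = 1000 * 9.81 * 0.21 = 2060.1.
Hp = 42750.0 / 2060.1 = 20.75 m.

20.75


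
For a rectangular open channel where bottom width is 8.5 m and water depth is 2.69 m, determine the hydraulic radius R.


For a rectangular section:
Flow area A = b * y = 8.5 * 2.69 = 22.86 m^2.
Wetted perimeter P = b + 2y = 8.5 + 2*2.69 = 13.88 m.
Hydraulic radius R = A/P = 22.86 / 13.88 = 1.6473 m.

1.6473


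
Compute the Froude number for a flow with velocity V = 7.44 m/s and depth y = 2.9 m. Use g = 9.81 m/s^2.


The Froude number is defined as Fr = V / sqrt(g*y).
g*y = 9.81 * 2.9 = 28.449.
sqrt(g*y) = sqrt(28.449) = 5.3338.
Fr = 7.44 / 5.3338 = 1.3949.

1.3949


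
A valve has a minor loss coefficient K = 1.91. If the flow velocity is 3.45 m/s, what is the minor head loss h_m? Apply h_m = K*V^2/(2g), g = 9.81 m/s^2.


Minor loss formula: h_m = K * V^2/(2g).
V^2 = 3.45^2 = 11.9025.
V^2/(2g) = 11.9025 / 19.62 = 0.6067 m.
h_m = 1.91 * 0.6067 = 1.1587 m.

1.1587


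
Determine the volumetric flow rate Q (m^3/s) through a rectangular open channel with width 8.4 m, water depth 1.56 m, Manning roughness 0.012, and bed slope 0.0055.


For a rectangular channel, the cross-sectional area A = b * y = 8.4 * 1.56 = 13.1 m^2.
The wetted perimeter P = b + 2y = 8.4 + 2*1.56 = 11.52 m.
Hydraulic radius R = A/P = 13.1/11.52 = 1.1375 m.
Velocity V = (1/n)*R^(2/3)*S^(1/2) = (1/0.012)*1.1375^(2/3)*0.0055^(1/2) = 6.7344 m/s.
Discharge Q = A * V = 13.1 * 6.7344 = 88.248 m^3/s.

88.248


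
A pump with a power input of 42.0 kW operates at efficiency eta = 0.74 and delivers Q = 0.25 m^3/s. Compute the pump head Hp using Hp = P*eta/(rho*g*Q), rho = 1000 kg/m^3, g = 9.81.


Pump head formula: Hp = P * eta / (rho * g * Q).
Numerator: P * eta = 42.0 * 1000 * 0.74 = 31080.0 W.
Denominator: rho * g * Q = 1000 * 9.81 * 0.25 = 2452.5.
Hp = 31080.0 / 2452.5 = 12.67 m.

12.67


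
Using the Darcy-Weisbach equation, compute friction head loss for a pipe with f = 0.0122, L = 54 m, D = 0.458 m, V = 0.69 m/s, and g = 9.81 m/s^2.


Darcy-Weisbach equation: h_f = f * (L/D) * V^2/(2g).
f * L/D = 0.0122 * 54/0.458 = 1.4384.
V^2/(2g) = 0.69^2 / (2*9.81) = 0.4761 / 19.62 = 0.0243 m.
h_f = 1.4384 * 0.0243 = 0.035 m.

0.035
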